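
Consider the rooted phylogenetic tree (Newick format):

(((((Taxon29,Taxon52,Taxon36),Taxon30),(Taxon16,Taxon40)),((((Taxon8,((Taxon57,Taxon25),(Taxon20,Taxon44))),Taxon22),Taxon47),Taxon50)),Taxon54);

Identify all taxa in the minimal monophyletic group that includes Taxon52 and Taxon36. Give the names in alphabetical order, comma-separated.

Taxon29, Taxon36, Taxon52

Tracing Taxon52: it sits inside (Taxon29,Taxon52,Taxon36).
Tracing Taxon36: it sits inside (Taxon29,Taxon52,Taxon36).
The smallest clade enclosing both is (Taxon29,Taxon52,Taxon36); the answer is its 3 terminal taxa in alphabetical order.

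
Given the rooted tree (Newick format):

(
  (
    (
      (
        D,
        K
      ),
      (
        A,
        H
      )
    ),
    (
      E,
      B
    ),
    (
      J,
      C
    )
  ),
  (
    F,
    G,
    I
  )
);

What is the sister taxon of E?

B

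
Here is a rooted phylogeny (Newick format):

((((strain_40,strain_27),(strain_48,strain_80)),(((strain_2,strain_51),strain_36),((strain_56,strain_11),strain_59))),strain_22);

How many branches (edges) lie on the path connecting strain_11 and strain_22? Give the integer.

The MRCA of strain_11 and strain_22 is the root of the tree.
From strain_11 up to that node: 5 branches. From strain_22 up to the same node: 1 branch. Total: 5 + 1 = 6.

6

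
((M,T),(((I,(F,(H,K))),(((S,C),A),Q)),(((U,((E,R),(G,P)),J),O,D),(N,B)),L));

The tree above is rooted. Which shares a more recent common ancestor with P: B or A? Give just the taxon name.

The MRCA of P and B subtends (((U,((E,R),(G,P)),J),O,D),(N,B)) (10 taxa).
The MRCA of P and A subtends (((I,(F,(H,K))),(((S,C),A),Q)),(((U,((E,R),(G,P)),J),O,D),(N,B)),L) (19 taxa).
The first is nested inside the second, so P shares a more recent common ancestor with B.

B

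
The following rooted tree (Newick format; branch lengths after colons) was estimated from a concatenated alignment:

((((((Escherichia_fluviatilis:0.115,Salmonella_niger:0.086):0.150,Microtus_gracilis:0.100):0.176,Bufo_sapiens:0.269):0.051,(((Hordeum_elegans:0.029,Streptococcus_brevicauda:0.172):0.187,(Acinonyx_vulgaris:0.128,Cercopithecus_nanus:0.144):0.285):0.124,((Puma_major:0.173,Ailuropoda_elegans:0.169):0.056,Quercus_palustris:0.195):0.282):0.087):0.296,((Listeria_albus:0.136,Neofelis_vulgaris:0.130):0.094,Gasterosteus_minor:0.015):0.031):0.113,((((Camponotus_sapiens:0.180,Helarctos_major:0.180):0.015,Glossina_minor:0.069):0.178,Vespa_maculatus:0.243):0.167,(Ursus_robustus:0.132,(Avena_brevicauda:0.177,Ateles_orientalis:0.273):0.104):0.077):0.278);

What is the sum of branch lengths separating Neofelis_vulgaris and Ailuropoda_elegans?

1.145

The path runs Neofelis_vulgaris → … → MRCA → … → Ailuropoda_elegans; the MRCA is the node subtending (((((Escherichia_fluviatilis,Salmonella_niger),Microtus_gracilis),Bufo_sapiens),(((Hordeum_elegans,Streptococcus_brevicauda),(Acinonyx_vulgaris,Cercopithecus_nanus)),((Puma_major,Ailuropoda_elegans),Quercus_palustris))),((Listeria_albus,Neofelis_vulgaris),Gasterosteus_minor)).
Branch lengths along that path: 0.130 + 0.094 + 0.031 + 0.296 + 0.087 + 0.282 + 0.056 + 0.169 = 1.145.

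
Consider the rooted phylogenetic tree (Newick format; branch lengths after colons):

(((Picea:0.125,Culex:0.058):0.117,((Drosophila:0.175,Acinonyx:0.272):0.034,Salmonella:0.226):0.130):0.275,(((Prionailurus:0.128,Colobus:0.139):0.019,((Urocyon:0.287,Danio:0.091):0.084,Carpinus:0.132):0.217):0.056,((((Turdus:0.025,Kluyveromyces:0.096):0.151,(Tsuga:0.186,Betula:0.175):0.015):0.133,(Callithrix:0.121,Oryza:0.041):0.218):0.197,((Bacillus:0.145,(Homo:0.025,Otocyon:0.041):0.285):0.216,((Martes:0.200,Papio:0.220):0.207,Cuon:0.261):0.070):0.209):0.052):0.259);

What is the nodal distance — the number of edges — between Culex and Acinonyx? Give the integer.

5

The MRCA of Culex and Acinonyx is the node subtending ((Picea,Culex),((Drosophila,Acinonyx),Salmonella)).
From Culex up to that node: 2 branches. From Acinonyx up to the same node: 3 branches. Total: 2 + 3 = 5.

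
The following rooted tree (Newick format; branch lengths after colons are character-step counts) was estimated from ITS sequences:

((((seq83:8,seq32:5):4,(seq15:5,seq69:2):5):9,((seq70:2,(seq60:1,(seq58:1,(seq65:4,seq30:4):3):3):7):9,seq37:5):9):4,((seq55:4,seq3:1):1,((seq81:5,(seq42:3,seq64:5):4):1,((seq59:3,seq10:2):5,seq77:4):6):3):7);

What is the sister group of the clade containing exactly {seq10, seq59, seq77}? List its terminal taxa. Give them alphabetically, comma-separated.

seq42, seq64, seq81

The clade containing exactly {seq10, seq59, seq77} attaches to the tree at the node subtending ((seq81,(seq42,seq64)),((seq59,seq10),seq77)).
The other lineage descending from that same node — the sister group — is (seq81,(seq42,seq64)); its 3 tips in alphabetical order are the answer.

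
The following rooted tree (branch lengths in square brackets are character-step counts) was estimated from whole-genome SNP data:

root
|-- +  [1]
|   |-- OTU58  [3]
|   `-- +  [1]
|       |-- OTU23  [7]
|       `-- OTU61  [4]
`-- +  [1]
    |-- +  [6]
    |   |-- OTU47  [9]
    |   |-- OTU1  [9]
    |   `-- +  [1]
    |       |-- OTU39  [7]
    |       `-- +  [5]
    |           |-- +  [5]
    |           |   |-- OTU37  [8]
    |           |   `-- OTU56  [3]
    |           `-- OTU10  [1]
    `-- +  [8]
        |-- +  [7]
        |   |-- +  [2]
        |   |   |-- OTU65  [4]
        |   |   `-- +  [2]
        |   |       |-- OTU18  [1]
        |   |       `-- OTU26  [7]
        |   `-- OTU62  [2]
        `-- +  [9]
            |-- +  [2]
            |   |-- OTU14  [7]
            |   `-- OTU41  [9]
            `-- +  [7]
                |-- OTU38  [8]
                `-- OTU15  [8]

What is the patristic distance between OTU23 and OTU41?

The path runs OTU23 → … → MRCA → … → OTU41; the MRCA is the root of the tree.
Branch lengths along that path: 7 + 1 + 1 + 1 + 8 + 9 + 2 + 9 = 38.

38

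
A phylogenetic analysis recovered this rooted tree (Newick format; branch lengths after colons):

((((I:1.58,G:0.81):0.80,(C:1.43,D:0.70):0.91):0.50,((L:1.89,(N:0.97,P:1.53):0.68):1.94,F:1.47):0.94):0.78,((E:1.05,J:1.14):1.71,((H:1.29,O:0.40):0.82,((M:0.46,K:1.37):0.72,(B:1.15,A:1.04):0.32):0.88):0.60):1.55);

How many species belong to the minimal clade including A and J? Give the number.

8

The MRCA of A and J is the node subtending ((E,J),((H,O),((M,K),(B,A)))).
That clade contains 8 terminal taxa: A, B, E, H, J, K, M, O.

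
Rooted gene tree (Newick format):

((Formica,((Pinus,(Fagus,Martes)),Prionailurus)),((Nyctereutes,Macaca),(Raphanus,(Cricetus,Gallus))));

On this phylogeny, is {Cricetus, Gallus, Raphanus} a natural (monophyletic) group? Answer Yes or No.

Yes

The most recent common ancestor of these taxa subtends (Raphanus,(Cricetus,Gallus)).
That clade has exactly 3 tips — every listed taxon and nothing else — so the group is monophyletic.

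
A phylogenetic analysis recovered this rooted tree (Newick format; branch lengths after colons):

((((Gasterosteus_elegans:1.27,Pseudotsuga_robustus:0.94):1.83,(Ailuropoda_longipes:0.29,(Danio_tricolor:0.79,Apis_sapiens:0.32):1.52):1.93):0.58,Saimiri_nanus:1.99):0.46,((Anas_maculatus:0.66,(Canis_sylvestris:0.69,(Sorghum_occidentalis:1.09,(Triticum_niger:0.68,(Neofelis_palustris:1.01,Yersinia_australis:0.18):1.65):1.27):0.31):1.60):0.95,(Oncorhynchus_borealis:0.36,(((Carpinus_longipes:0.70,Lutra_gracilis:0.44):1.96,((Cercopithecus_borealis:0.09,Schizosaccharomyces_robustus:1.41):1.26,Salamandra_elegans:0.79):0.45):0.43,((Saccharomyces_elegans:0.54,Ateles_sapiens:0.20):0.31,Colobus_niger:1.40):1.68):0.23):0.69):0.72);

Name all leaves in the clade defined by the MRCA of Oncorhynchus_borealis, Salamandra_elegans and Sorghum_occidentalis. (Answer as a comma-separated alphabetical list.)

Anas_maculatus, Ateles_sapiens, Canis_sylvestris, Carpinus_longipes, Cercopithecus_borealis, Colobus_niger, Lutra_gracilis, Neofelis_palustris, Oncorhynchus_borealis, Saccharomyces_elegans, Salamandra_elegans, Schizosaccharomyces_robustus, Sorghum_occidentalis, Triticum_niger, Yersinia_australis

Tracing Oncorhynchus_borealis: it sits inside (Oncorhynchus_borealis,(((Carpinus_longipes,Lutra_gracilis),((Cercopithecus_borealis,Schizosaccharomyces_robustus),Salamandra_elegans)),((Saccharomyces_elegans,Ateles_sapiens),Colobus_niger))).
Tracing Salamandra_elegans: it sits inside ((Cercopithecus_borealis,Schizosaccharomyces_robustus),Salamandra_elegans).
Tracing Sorghum_occidentalis: it sits inside (Sorghum_occidentalis,(Triticum_niger,(Neofelis_palustris,Yersinia_australis))).
The smallest clade enclosing all 3 is ((Anas_maculatus,(Canis_sylvestris,(Sorghum_occidentalis,(Triticum_niger,(Neofelis_palustris,Yersinia_australis))))),(Oncorhynchus_borealis,(((Carpinus_longipes,Lutra_gracilis),((Cercopithecus_borealis,Schizosaccharomyces_robustus),Salamandra_elegans)),((Saccharomyces_elegans,Ateles_sapiens),Colobus_niger)))); the answer is its 15 terminal taxa in alphabetical order.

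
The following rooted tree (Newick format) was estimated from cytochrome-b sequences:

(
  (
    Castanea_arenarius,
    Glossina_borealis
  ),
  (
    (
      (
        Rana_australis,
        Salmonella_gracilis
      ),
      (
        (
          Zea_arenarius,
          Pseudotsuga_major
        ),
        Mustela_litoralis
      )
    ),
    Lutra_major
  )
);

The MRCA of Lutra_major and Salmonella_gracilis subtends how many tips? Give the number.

The MRCA of Lutra_major and Salmonella_gracilis is the node subtending (((Rana_australis,Salmonella_gracilis),((Zea_arenarius,Pseudotsuga_major),Mustela_litoralis)),Lutra_major).
That clade contains 6 terminal taxa: Lutra_major, Mustela_litoralis, Pseudotsuga_major, Rana_australis, Salmonella_gracilis, Zea_arenarius.

6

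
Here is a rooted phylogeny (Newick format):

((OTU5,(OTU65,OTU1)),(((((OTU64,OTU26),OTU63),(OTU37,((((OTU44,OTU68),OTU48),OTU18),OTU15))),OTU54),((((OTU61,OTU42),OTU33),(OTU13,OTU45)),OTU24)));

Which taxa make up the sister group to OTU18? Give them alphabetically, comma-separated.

OTU44, OTU48, OTU68

OTU18 attaches to the tree at the node subtending (((OTU44,OTU68),OTU48),OTU18).
The other lineage descending from that same node — the sister group — is ((OTU44,OTU68),OTU48); its 3 tips in alphabetical order are the answer.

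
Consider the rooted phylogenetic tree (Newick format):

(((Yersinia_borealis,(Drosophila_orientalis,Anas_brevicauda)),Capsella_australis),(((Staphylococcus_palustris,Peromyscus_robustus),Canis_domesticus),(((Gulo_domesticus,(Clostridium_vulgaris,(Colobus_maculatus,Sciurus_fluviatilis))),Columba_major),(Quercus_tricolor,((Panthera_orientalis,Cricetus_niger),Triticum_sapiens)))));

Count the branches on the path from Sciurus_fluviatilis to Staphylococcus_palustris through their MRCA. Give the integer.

9

The MRCA of Sciurus_fluviatilis and Staphylococcus_palustris is the node subtending (((Staphylococcus_palustris,Peromyscus_robustus),Canis_domesticus),(((Gulo_domesticus,(Clostridium_vulgaris,(Colobus_maculatus,Sciurus_fluviatilis))),Columba_major),(Quercus_tricolor,((Panthera_orientalis,Cricetus_niger),Triticum_sapiens)))).
From Sciurus_fluviatilis up to that node: 6 branches. From Staphylococcus_palustris up to the same node: 3 branches. Total: 6 + 3 = 9.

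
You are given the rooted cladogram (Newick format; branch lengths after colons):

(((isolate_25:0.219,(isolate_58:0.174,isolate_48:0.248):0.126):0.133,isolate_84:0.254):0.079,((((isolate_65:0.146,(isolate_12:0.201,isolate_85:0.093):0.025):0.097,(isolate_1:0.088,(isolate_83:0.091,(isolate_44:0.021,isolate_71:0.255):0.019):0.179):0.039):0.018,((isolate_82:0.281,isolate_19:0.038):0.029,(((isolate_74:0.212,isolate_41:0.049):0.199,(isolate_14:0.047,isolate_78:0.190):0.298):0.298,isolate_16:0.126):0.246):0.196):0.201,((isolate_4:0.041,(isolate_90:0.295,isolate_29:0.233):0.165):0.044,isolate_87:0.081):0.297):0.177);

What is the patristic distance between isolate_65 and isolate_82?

0.767

The path runs isolate_65 → … → MRCA → … → isolate_82; the MRCA is the node subtending (((isolate_65,(isolate_12,isolate_85)),(isolate_1,(isolate_83,(isolate_44,isolate_71)))),((isolate_82,isolate_19),(((isolate_74,isolate_41),(isolate_14,isolate_78)),isolate_16))).
Branch lengths along that path: 0.146 + 0.097 + 0.018 + 0.196 + 0.029 + 0.281 = 0.767.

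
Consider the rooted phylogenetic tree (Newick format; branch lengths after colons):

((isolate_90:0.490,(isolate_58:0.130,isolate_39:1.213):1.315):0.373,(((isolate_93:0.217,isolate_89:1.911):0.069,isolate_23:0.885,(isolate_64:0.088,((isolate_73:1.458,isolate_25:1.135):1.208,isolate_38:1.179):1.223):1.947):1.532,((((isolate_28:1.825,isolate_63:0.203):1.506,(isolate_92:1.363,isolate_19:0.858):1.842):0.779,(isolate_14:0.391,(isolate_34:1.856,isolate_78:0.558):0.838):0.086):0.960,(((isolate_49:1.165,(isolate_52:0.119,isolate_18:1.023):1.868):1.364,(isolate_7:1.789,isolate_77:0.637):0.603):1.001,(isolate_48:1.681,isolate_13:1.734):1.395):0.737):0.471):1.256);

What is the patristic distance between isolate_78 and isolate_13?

6.308

The path runs isolate_78 → … → MRCA → … → isolate_13; the MRCA is the node subtending ((((isolate_28,isolate_63),(isolate_92,isolate_19)),(isolate_14,(isolate_34,isolate_78))),(((isolate_49,(isolate_52,isolate_18)),(isolate_7,isolate_77)),(isolate_48,isolate_13))).
Branch lengths along that path: 0.558 + 0.838 + 0.086 + 0.960 + 0.737 + 1.395 + 1.734 = 6.308.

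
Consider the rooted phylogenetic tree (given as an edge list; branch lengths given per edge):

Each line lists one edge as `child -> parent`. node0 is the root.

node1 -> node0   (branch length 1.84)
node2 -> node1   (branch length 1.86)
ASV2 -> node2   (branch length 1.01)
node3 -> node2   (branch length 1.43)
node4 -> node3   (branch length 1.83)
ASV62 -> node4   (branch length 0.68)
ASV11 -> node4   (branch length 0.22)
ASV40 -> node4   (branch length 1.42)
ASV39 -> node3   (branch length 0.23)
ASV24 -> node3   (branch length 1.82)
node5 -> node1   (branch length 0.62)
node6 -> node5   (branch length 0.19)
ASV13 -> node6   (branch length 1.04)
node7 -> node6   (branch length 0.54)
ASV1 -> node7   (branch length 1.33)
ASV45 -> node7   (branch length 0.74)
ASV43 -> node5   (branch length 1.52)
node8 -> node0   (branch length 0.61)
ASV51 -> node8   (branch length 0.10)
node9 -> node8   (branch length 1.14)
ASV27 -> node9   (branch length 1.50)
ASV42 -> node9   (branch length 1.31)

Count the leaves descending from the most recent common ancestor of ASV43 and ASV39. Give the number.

The MRCA of ASV43 and ASV39 is the node subtending ((ASV2,((ASV62,ASV11,ASV40),ASV39,ASV24)),((ASV13,(ASV1,ASV45)),ASV43)).
That clade contains 10 terminal taxa: ASV1, ASV11, ASV13, ASV2, ASV24, ASV39, ASV40, ASV43, ASV45, ASV62.

10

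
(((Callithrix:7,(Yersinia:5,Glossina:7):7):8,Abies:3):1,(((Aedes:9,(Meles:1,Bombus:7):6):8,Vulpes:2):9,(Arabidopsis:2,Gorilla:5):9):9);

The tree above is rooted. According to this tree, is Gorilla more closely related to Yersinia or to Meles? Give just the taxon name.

Meles

The MRCA of Gorilla and Meles subtends (((Aedes,(Meles,Bombus)),Vulpes),(Arabidopsis,Gorilla)) (6 taxa).
The MRCA of Gorilla and Yersinia is the root, subtending the entire tree (10 taxa).
The first is nested inside the second, so Gorilla shares a more recent common ancestor with Meles.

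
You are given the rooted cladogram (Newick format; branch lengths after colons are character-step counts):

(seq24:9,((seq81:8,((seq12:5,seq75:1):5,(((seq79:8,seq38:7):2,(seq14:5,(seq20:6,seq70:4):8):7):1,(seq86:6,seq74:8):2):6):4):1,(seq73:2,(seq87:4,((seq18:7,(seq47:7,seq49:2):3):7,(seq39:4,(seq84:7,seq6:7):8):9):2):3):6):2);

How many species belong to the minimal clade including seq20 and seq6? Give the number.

18

The MRCA of seq20 and seq6 is the node subtending ((seq81,((seq12,seq75),(((seq79,seq38),(seq14,(seq20,seq70))),(seq86,seq74)))),(seq73,(seq87,((seq18,(seq47,seq49)),(seq39,(seq84,seq6)))))).
That clade contains 18 terminal taxa: seq12, seq14, seq18, seq20, seq38, seq39, seq47, seq49, seq6, seq70, seq73, seq74, seq75, seq79, seq81, seq84, seq86, seq87.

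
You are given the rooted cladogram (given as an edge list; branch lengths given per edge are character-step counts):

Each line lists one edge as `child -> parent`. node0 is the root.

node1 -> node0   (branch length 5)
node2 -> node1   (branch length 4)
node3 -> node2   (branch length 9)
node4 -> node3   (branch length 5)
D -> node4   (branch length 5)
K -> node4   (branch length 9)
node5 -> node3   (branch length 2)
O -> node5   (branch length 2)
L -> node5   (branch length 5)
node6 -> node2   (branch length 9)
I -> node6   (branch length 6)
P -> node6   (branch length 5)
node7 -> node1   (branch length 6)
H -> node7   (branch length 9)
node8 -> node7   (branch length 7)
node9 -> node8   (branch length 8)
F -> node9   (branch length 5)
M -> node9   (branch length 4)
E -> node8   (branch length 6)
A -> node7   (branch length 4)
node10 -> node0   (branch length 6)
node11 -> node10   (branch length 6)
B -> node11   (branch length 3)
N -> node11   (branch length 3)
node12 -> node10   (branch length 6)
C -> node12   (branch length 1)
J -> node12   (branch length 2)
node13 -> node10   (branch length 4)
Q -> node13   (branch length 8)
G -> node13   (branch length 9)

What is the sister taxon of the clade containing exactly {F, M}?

The clade containing exactly {F, M} attaches to the tree at the node subtending ((F,M),E).
The other lineage descending from that same node — the sister group — is the single tip E.

E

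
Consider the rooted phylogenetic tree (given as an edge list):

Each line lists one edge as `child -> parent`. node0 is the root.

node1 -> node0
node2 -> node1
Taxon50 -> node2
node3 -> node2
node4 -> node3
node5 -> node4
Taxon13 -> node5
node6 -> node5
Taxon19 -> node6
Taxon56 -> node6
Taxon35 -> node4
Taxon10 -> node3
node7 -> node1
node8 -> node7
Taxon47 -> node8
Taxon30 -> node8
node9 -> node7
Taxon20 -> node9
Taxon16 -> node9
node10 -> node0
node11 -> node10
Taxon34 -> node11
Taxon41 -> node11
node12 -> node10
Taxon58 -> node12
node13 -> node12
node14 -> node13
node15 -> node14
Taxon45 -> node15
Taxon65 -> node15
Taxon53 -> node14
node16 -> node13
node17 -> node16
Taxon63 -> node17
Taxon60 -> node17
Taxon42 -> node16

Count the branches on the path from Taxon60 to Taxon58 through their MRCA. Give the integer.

The MRCA of Taxon60 and Taxon58 is the node subtending (Taxon58,(((Taxon45,Taxon65),Taxon53),((Taxon63,Taxon60),Taxon42))).
From Taxon60 up to that node: 4 branches. From Taxon58 up to the same node: 1 branch. Total: 4 + 1 = 5.

5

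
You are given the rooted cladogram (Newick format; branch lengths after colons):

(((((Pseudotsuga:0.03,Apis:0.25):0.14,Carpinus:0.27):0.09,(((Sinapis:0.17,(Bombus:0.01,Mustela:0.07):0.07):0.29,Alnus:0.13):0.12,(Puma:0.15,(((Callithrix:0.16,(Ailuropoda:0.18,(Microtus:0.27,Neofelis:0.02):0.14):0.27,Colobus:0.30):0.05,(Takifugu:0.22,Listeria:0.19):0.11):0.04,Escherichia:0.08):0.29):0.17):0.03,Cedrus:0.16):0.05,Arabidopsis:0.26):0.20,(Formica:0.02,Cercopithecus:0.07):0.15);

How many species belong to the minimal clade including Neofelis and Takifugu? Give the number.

7

The MRCA of Neofelis and Takifugu is the node subtending ((Callithrix,(Ailuropoda,(Microtus,Neofelis)),Colobus),(Takifugu,Listeria)).
That clade contains 7 terminal taxa: Ailuropoda, Callithrix, Colobus, Listeria, Microtus, Neofelis, Takifugu.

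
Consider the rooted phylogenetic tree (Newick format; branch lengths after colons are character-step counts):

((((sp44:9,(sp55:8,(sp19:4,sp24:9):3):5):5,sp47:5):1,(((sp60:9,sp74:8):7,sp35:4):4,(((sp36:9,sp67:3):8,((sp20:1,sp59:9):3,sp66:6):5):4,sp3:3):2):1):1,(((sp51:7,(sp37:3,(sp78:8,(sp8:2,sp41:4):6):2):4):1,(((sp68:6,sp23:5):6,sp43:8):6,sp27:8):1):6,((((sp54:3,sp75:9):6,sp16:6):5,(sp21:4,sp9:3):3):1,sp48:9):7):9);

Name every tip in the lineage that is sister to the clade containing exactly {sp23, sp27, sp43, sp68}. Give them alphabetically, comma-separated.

sp37, sp41, sp51, sp78, sp8

The clade containing exactly {sp23, sp27, sp43, sp68} attaches to the tree at the node subtending ((sp51,(sp37,(sp78,(sp8,sp41)))),(((sp68,sp23),sp43),sp27)).
The other lineage descending from that same node — the sister group — is (sp51,(sp37,(sp78,(sp8,sp41)))); its 5 tips in alphabetical order are the answer.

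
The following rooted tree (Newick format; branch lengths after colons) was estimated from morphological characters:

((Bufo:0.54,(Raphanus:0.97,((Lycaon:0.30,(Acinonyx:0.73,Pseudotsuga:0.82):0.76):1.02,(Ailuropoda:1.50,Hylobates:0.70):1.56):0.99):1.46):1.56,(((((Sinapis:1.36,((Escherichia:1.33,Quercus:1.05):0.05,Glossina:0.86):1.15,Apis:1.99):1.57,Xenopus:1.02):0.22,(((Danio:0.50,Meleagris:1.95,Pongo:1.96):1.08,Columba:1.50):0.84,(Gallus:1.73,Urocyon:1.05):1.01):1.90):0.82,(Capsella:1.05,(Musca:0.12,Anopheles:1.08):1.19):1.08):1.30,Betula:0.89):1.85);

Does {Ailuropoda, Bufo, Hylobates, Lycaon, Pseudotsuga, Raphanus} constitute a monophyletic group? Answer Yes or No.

No

The MRCA of the listed taxa subtends (Bufo,(Raphanus,((Lycaon,(Acinonyx,Pseudotsuga)),(Ailuropoda,Hylobates)))).
That clade also contains Acinonyx, which is not in the proposed group, so the group is not monophyletic.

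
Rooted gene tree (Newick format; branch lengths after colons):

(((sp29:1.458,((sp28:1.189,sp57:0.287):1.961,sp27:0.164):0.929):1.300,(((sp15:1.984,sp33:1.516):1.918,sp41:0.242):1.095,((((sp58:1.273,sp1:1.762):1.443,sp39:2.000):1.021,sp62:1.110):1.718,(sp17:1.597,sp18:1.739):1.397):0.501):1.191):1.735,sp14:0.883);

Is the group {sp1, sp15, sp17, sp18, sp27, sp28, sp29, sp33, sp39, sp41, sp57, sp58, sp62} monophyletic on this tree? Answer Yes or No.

The most recent common ancestor of these taxa subtends ((sp29,((sp28,sp57),sp27)),(((sp15,sp33),sp41),((((sp58,sp1),sp39),sp62),(sp17,sp18)))).
That clade has exactly 13 tips — every listed taxon and nothing else — so the group is monophyletic.

Yes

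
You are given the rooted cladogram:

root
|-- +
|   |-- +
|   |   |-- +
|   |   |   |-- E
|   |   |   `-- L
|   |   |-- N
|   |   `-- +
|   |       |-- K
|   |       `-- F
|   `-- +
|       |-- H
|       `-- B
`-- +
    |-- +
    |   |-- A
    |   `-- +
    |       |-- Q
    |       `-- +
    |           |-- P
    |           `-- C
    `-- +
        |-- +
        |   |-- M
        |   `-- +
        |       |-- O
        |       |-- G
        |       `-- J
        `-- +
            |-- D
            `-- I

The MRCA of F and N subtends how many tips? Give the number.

5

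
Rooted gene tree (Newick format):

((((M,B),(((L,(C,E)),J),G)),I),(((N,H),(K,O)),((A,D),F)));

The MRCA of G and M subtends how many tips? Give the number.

The MRCA of G and M is the node subtending ((M,B),(((L,(C,E)),J),G)).
That clade contains 7 terminal taxa: B, C, E, G, J, L, M.

7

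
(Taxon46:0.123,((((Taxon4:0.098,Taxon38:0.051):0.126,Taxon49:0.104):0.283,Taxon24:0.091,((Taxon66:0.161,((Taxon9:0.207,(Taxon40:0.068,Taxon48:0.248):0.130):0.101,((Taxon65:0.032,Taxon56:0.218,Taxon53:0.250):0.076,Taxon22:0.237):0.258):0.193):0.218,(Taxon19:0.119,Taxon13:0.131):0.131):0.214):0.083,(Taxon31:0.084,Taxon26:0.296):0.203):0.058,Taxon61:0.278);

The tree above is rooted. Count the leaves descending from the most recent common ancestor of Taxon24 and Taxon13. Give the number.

The MRCA of Taxon24 and Taxon13 is the node subtending (((Taxon4,Taxon38),Taxon49),Taxon24,((Taxon66,((Taxon9,(Taxon40,Taxon48)),((Taxon65,Taxon56,Taxon53),Taxon22))),(Taxon19,Taxon13))).
That clade contains 14 terminal taxa: Taxon13, Taxon19, Taxon22, Taxon24, Taxon38, Taxon4, Taxon40, Taxon48, Taxon49, Taxon53, Taxon56, Taxon65, Taxon66, Taxon9.

14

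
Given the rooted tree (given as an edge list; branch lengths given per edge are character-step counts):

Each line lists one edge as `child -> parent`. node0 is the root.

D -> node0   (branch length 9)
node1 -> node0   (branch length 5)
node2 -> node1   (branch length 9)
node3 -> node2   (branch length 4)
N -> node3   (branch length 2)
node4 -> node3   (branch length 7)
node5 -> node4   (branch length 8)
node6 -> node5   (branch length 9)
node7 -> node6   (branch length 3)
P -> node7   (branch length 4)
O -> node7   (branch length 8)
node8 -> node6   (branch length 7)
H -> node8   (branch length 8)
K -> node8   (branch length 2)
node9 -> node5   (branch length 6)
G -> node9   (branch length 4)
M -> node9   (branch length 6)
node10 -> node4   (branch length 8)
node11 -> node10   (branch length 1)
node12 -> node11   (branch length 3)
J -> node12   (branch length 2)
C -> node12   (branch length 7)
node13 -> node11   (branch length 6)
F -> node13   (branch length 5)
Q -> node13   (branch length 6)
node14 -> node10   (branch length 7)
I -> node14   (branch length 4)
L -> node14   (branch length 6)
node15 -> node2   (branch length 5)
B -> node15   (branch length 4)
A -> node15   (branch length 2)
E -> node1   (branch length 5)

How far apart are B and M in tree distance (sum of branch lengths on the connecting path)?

The path runs B → … → MRCA → … → M; the MRCA is the node subtending ((N,((((P,O),(H,K)),(G,M)),(((J,C),(F,Q)),(I,L)))),(B,A)).
Branch lengths along that path: 4 + 5 + 4 + 7 + 8 + 6 + 6 = 40.

40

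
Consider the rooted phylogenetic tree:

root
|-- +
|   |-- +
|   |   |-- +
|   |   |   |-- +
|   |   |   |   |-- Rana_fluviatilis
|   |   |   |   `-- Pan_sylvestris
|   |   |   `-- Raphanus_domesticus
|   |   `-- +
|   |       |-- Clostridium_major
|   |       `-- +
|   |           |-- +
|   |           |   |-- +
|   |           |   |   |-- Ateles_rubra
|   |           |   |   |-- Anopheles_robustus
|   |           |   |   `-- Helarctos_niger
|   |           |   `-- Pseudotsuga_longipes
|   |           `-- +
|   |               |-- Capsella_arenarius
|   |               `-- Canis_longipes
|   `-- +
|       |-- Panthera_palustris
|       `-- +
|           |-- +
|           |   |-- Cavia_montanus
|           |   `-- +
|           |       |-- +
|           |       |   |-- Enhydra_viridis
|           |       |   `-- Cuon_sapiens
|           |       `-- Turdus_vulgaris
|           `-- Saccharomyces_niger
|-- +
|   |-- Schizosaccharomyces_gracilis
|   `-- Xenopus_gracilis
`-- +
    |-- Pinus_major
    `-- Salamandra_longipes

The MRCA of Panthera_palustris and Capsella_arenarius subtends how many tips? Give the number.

16

The MRCA of Panthera_palustris and Capsella_arenarius is the node subtending ((((Rana_fluviatilis,Pan_sylvestris),Raphanus_domesticus),(Clostridium_major,(((Ateles_rubra,Anopheles_robustus,Helarctos_niger),Pseudotsuga_longipes),(Capsella_arenarius,Canis_longipes)))),(Panthera_palustris,((Cavia_montanus,((Enhydra_viridis,Cuon_sapiens),Turdus_vulgaris)),Saccharomyces_niger))).
That clade contains 16 terminal taxa: Anopheles_robustus, Ateles_rubra, Canis_longipes, Capsella_arenarius, Cavia_montanus, Clostridium_major, Cuon_sapiens, Enhydra_viridis, Helarctos_niger, Pan_sylvestris, Panthera_palustris, Pseudotsuga_longipes, Rana_fluviatilis, Raphanus_domesticus, Saccharomyces_niger, Turdus_vulgaris.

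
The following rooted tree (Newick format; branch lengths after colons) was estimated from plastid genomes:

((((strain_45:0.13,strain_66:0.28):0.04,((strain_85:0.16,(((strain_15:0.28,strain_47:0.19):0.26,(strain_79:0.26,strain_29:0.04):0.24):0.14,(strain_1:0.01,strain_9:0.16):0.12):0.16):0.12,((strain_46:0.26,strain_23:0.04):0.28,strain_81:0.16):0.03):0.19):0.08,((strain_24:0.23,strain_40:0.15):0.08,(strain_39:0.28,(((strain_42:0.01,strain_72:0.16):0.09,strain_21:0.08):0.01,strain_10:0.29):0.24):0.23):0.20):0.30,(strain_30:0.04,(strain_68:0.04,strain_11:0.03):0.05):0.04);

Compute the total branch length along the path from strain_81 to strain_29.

The path runs strain_81 → … → MRCA → … → strain_29; the MRCA is the node subtending ((strain_85,(((strain_15,strain_47),(strain_79,strain_29)),(strain_1,strain_9))),((strain_46,strain_23),strain_81)).
Branch lengths along that path: 0.16 + 0.03 + 0.12 + 0.16 + 0.14 + 0.24 + 0.04 = 0.89.

0.89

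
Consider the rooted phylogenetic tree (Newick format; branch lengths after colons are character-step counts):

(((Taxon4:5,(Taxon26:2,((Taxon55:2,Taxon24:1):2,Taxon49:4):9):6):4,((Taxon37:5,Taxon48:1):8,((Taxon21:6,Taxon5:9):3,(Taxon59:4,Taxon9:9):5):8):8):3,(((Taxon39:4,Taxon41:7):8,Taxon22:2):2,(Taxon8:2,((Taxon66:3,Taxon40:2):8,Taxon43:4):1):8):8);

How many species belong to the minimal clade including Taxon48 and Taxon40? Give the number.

The MRCA of Taxon48 and Taxon40 is the root, so the clade is the entire tree.
That clade contains 18 terminal taxa: Taxon21, Taxon22, Taxon24, Taxon26, Taxon37, Taxon39, Taxon4, Taxon40, Taxon41, Taxon43, Taxon48, Taxon49, Taxon5, Taxon55, Taxon59, Taxon66, Taxon8, Taxon9.

18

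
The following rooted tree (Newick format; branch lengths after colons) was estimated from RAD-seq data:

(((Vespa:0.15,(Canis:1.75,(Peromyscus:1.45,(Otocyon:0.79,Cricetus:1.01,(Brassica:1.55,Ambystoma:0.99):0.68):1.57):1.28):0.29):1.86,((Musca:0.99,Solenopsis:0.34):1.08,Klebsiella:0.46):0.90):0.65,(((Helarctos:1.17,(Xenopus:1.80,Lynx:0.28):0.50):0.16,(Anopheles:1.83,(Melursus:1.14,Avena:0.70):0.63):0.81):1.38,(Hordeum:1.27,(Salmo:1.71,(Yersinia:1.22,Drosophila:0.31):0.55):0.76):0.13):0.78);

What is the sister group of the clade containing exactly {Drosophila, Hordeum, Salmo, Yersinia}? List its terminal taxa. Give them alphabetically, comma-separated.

Anopheles, Avena, Helarctos, Lynx, Melursus, Xenopus

The clade containing exactly {Drosophila, Hordeum, Salmo, Yersinia} attaches to the tree at the node subtending (((Helarctos,(Xenopus,Lynx)),(Anopheles,(Melursus,Avena))),(Hordeum,(Salmo,(Yersinia,Drosophila)))).
The other lineage descending from that same node — the sister group — is ((Helarctos,(Xenopus,Lynx)),(Anopheles,(Melursus,Avena))); its 6 tips in alphabetical order are the answer.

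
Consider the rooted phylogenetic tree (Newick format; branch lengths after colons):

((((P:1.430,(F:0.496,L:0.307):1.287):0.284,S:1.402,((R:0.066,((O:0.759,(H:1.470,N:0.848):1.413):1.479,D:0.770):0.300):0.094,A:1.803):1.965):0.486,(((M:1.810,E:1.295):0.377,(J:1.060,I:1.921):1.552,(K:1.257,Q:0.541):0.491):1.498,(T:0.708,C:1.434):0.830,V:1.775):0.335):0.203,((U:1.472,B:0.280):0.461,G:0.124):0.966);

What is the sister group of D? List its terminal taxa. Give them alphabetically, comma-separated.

H, N, O

D attaches to the tree at the node subtending ((O,(H,N)),D).
The other lineage descending from that same node — the sister group — is (O,(H,N)); its 3 tips in alphabetical order are the answer.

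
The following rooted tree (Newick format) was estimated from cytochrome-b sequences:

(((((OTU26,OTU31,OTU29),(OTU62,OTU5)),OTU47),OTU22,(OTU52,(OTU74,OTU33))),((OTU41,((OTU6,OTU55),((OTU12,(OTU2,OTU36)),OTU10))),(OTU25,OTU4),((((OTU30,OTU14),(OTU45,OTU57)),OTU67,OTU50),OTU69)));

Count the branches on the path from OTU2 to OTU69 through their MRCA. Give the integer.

The MRCA of OTU2 and OTU69 is the node subtending ((OTU41,((OTU6,OTU55),((OTU12,(OTU2,OTU36)),OTU10))),(OTU25,OTU4),((((OTU30,OTU14),(OTU45,OTU57)),OTU67,OTU50),OTU69)).
From OTU2 up to that node: 6 branches. From OTU69 up to the same node: 2 branches. Total: 6 + 2 = 8.

8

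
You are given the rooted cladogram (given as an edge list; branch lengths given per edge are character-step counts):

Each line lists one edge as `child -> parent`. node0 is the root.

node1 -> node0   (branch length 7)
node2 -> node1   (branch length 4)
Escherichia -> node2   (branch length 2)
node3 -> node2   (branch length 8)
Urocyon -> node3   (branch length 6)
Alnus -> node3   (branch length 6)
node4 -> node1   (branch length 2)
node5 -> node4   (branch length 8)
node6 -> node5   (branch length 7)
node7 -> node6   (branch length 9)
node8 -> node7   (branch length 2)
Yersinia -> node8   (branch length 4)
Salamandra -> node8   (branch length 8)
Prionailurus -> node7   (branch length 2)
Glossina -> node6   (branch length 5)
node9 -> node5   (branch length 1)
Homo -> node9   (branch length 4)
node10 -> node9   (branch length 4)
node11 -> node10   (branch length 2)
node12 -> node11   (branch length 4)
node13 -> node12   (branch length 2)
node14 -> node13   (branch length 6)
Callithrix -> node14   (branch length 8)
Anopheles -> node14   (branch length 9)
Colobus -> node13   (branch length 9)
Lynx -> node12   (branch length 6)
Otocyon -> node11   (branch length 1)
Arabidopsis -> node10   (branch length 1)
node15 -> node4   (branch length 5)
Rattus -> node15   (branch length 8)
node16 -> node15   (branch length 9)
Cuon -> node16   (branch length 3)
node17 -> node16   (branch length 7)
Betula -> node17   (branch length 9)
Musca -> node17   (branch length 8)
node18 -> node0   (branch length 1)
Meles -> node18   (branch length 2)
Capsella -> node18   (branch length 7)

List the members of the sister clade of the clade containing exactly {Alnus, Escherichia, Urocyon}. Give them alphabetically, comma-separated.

The clade containing exactly {Alnus, Escherichia, Urocyon} attaches to the tree at the node subtending ((Escherichia,(Urocyon,Alnus)),(((((Yersinia,Salamandra),Prionailurus),Glossina),(Homo,(((((Callithrix,Anopheles),Colobus),Lynx),Otocyon),Arabidopsis))),(Rattus,(Cuon,(Betula,Musca))))).
The other lineage descending from that same node — the sister group — is (((((Yersinia,Salamandra),Prionailurus),Glossina),(Homo,(((((Callithrix,Anopheles),Colobus),Lynx),Otocyon),Arabidopsis))),(Rattus,(Cuon,(Betula,Musca)))); its 15 tips in alphabetical order are the answer.

Anopheles, Arabidopsis, Betula, Callithrix, Colobus, Cuon, Glossina, Homo, Lynx, Musca, Otocyon, Prionailurus, Rattus, Salamandra, Yersinia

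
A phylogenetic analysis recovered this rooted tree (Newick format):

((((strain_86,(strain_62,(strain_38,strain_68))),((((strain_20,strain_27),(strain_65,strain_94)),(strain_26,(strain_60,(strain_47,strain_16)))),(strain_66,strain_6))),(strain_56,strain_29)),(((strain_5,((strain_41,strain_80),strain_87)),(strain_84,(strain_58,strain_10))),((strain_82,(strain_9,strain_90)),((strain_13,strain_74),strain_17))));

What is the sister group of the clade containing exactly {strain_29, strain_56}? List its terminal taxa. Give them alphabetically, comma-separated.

strain_16, strain_20, strain_26, strain_27, strain_38, strain_47, strain_6, strain_60, strain_62, strain_65, strain_66, strain_68, strain_86, strain_94

The clade containing exactly {strain_29, strain_56} attaches to the tree at the node subtending (((strain_86,(strain_62,(strain_38,strain_68))),((((strain_20,strain_27),(strain_65,strain_94)),(strain_26,(strain_60,(strain_47,strain_16)))),(strain_66,strain_6))),(strain_56,strain_29)).
The other lineage descending from that same node — the sister group — is ((strain_86,(strain_62,(strain_38,strain_68))),((((strain_20,strain_27),(strain_65,strain_94)),(strain_26,(strain_60,(strain_47,strain_16)))),(strain_66,strain_6))); its 14 tips in alphabetical order are the answer.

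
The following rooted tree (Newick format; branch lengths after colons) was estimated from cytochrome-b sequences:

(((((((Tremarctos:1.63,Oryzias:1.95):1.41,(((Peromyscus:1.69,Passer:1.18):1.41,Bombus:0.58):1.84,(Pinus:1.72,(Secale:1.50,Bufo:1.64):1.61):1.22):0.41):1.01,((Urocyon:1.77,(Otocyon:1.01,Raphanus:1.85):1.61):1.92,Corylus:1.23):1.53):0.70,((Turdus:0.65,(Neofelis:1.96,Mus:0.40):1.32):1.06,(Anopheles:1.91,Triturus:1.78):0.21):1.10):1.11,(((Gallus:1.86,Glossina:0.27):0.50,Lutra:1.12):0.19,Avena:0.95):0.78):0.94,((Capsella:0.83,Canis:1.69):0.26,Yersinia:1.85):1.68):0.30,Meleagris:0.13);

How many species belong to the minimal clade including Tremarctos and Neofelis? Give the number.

17

The MRCA of Tremarctos and Neofelis is the node subtending ((((Tremarctos,Oryzias),(((Peromyscus,Passer),Bombus),(Pinus,(Secale,Bufo)))),((Urocyon,(Otocyon,Raphanus)),Corylus)),((Turdus,(Neofelis,Mus)),(Anopheles,Triturus))).
That clade contains 17 terminal taxa: Anopheles, Bombus, Bufo, Corylus, Mus, Neofelis, Oryzias, Otocyon, Passer, Peromyscus, Pinus, Raphanus, Secale, Tremarctos, Triturus, Turdus, Urocyon.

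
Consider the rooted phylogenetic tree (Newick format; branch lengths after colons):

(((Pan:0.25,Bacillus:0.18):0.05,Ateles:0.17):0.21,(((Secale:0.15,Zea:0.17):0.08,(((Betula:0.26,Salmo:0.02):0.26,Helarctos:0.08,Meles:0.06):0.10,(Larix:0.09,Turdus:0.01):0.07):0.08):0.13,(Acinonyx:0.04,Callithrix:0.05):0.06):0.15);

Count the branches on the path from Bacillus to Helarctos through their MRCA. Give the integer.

8

The MRCA of Bacillus and Helarctos is the root of the tree.
From Bacillus up to that node: 3 branches. From Helarctos up to the same node: 5 branches. Total: 3 + 5 = 8.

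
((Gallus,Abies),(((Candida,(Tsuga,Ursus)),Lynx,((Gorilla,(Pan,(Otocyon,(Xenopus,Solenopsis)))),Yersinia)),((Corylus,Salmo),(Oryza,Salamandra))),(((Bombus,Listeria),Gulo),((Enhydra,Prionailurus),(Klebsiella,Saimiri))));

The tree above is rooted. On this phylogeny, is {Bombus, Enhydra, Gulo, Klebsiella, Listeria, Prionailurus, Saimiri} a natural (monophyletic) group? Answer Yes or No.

The most recent common ancestor of these taxa subtends (((Bombus,Listeria),Gulo),((Enhydra,Prionailurus),(Klebsiella,Saimiri))).
That clade has exactly 7 tips — every listed taxon and nothing else — so the group is monophyletic.

Yes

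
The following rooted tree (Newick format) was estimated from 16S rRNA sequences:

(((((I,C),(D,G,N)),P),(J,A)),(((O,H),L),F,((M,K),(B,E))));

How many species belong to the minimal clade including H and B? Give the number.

The MRCA of H and B is the node subtending (((O,H),L),F,((M,K),(B,E))).
That clade contains 8 terminal taxa: B, E, F, H, K, L, M, O.

8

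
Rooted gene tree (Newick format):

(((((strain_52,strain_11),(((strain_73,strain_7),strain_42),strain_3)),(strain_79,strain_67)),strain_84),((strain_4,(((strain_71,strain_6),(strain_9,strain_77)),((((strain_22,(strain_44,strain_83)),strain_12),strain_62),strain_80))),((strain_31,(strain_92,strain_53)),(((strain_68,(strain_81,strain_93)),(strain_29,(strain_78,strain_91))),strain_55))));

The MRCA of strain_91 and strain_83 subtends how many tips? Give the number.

21

The MRCA of strain_91 and strain_83 is the node subtending ((strain_4,(((strain_71,strain_6),(strain_9,strain_77)),((((strain_22,(strain_44,strain_83)),strain_12),strain_62),strain_80))),((strain_31,(strain_92,strain_53)),(((strain_68,(strain_81,strain_93)),(strain_29,(strain_78,strain_91))),strain_55))).
That clade contains 21 terminal taxa: strain_12, strain_22, strain_29, strain_31, strain_4, strain_44, strain_53, strain_55, strain_6, strain_62, strain_68, strain_71, strain_77, strain_78, strain_80, strain_81, strain_83, strain_9, strain_91, strain_92, strain_93.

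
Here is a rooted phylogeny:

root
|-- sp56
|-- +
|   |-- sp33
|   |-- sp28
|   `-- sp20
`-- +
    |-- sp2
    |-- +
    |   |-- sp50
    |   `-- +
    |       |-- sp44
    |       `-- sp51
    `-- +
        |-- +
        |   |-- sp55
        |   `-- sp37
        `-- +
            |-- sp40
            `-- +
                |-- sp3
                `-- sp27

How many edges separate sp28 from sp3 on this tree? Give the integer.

The MRCA of sp28 and sp3 is the root of the tree.
From sp28 up to that node: 2 branches. From sp3 up to the same node: 5 branches. Total: 2 + 5 = 7.

7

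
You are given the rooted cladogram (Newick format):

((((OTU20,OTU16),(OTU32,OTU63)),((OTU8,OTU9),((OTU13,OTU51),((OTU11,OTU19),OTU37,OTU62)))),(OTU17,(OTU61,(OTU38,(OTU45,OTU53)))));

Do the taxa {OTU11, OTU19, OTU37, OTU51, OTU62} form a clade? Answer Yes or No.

The MRCA of the listed taxa subtends ((OTU13,OTU51),((OTU11,OTU19),OTU37,OTU62)).
That clade also contains OTU13, which is not in the proposed group, so the group is not monophyletic.

No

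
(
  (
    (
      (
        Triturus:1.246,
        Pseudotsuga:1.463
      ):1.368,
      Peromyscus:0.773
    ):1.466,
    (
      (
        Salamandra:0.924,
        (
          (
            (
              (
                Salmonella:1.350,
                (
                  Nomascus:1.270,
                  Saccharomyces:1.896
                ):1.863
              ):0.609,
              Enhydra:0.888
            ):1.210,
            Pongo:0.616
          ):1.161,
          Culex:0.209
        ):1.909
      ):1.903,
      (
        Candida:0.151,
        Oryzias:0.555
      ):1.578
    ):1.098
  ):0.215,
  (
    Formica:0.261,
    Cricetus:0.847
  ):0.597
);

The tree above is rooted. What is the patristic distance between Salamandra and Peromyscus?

6.164

The path runs Salamandra → … → MRCA → … → Peromyscus; the MRCA is the node subtending (((Triturus,Pseudotsuga),Peromyscus),((Salamandra,((((Salmonella,(Nomascus,Saccharomyces)),Enhydra),Pongo),Culex)),(Candida,Oryzias))).
Branch lengths along that path: 0.924 + 1.903 + 1.098 + 1.466 + 0.773 = 6.164.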